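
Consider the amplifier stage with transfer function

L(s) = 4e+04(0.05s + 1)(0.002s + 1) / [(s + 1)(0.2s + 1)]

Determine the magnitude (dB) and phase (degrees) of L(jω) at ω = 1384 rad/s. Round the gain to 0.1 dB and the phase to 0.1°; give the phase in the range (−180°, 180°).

At ω = 1384 rad/s:
zero (1 + j1384·0.05) = 1 + j69.2 → |·| ≈ 69.207, ∠ ≈ 89.17°
zero (1 + j1384·0.002) = 1 + j2.768 → |·| ≈ 2.9431, ∠ ≈ 70.14°
pole (1 + j1384·1) = 1 + j1384 → |·| ≈ 1384, ∠ ≈ 89.96°
pole (1 + j1384·0.2) = 1 + j276.8 → |·| ≈ 276.8, ∠ ≈ 89.79°
|L| = 4e+04 · 69.207 · 2.9431 / (1384 · 276.8) ≈ 21.267
Gain = 20 log₁₀(21.267) ≈ 26.55 dB
∠L = (89.17° + 70.14°) − (89.96° + 89.79°) = -20.44°

26.6 dB, -20.4°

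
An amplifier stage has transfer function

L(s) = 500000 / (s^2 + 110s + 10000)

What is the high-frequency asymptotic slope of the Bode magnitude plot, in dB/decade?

-40 dB/decade

Each pole contributes −20 dB/decade at high frequency; each zero contributes +20 dB/decade.
Net: 0 zero(s) − 2 pole(s) → -40 dB/decade.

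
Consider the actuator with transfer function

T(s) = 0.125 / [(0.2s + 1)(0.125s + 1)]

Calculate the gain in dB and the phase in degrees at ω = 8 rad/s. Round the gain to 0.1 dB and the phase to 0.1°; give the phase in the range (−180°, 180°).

-26.6 dB, -103.0°

At ω = 8 rad/s:
pole (1 + j8·0.2) = 1 + j1.6 → |·| ≈ 1.8868, ∠ ≈ 57.99°
pole (1 + j8·0.125) = 1 + j1 → |·| ≈ 1.4142, ∠ ≈ 45.00°
|T| = 0.125 · 1 / (1.8868 · 1.4142) ≈ 0.046846
Gain = 20 log₁₀(0.046846) ≈ -26.59 dB
∠T = (0°) − (57.99° + 45.00°) = -102.99°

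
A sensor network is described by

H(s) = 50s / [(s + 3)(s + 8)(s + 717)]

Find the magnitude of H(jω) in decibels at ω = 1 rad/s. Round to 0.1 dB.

At s = jω = j1:
zero at origin: s = j1 → |·| = 1, ∠ = 90.00°
pole (s+3): 3 + j1 → |·| = √(3²+1²) = √10 ≈ 3.1623, ∠ = arctan(1/3) ≈ 18.43°
pole (s+8): 8 + j1 → |·| = √(8²+1²) = √65 ≈ 8.0623, ∠ = arctan(1/8) ≈ 7.13°
pole (s+717): 717 + j1 → |·| = √(717²+1²) = √514090 ≈ 717, ∠ = arctan(1/717) ≈ 0.08°
|H| = 50 · 1 / 18280 ≈ 0.0027352
Gain = 20 log₁₀(0.0027352) ≈ -51.26 dB

-51.3 dB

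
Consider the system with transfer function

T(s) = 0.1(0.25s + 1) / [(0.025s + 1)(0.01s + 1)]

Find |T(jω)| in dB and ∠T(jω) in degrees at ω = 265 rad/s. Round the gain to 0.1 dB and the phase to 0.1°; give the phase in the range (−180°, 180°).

-9.1 dB, -61.6°

At ω = 265 rad/s:
zero (1 + j265·0.25) = 1 + j66.25 → |·| ≈ 66.258, ∠ ≈ 89.14°
pole (1 + j265·0.025) = 1 + j6.625 → |·| ≈ 6.7, ∠ ≈ 81.42°
pole (1 + j265·0.01) = 1 + j2.65 → |·| ≈ 2.8324, ∠ ≈ 69.33°
|T| = 0.1 · 66.258 / (6.7 · 2.8324) ≈ 0.34915
Gain = 20 log₁₀(0.34915) ≈ -9.14 dB
∠T = (89.14°) − (81.42° + 69.33°) = -61.61°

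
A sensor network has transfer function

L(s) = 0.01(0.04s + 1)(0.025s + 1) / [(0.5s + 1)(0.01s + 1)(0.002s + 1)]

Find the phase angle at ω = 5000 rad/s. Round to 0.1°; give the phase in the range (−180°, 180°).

-83.9°

At ω = 5000 rad/s:
zero (1 + j5000·0.04) = 1 + j200 → |·| ≈ 200, ∠ ≈ 89.71°
zero (1 + j5000·0.025) = 1 + j125 → |·| ≈ 125, ∠ ≈ 89.54°
pole (1 + j5000·0.5) = 1 + j2500 → |·| ≈ 2500, ∠ ≈ 89.98°
pole (1 + j5000·0.01) = 1 + j50 → |·| ≈ 50.01, ∠ ≈ 88.85°
pole (1 + j5000·0.002) = 1 + j10 → |·| ≈ 10.05, ∠ ≈ 84.29°
∠L = (89.71° + 89.54°) − (89.98° + 88.85° + 84.29°) = -83.87°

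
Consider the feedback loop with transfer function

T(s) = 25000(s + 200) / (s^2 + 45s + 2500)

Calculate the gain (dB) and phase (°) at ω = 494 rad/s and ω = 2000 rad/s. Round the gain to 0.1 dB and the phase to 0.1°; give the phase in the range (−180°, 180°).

ω = 494: 34.8 dB, -106.8°; ω = 2000: 22.0 dB, -94.4°

At s = jω = j494:
zero (s+200): 200 + j494 → |·| = √(200²+494²) = √284036 ≈ 532.95, ∠ = arctan(494/200) ≈ 67.96°
quadratic: (j494)² + 45·j494 + 2500 = -241536 + j22230 → |·| ≈ 2.4256e+05, ∠ ≈ 174.74°
|T| = 25000 · 532.95 / 2.4256e+05 ≈ 54.93
Gain = 20 log₁₀(54.93) ≈ 34.80 dB
∠T = 67.96° − 174.74° = -106.78°

At s = jω = j2000:
zero (s+200): 200 + j2000 → |·| = √(200²+2000²) = √4040000 ≈ 2010, ∠ = arctan(2000/200) ≈ 84.29°
quadratic: (j2000)² + 45·j2000 + 2500 = -3997500 + j90000 → |·| ≈ 3.9985e+06, ∠ ≈ 178.71°
|T| = 25000 · 2010 / 3.9985e+06 ≈ 12.567
Gain = 20 log₁₀(12.567) ≈ 21.98 dB
∠T = 84.29° − 178.71° = -94.42°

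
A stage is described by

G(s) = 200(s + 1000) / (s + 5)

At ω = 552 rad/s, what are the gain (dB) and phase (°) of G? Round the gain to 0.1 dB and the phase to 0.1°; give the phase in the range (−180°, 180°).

52.3 dB, -60.6°

At s = jω = j552:
zero (s+1000): 1000 + j552 → |·| = √(1000²+552²) = √1304704 ≈ 1142.2, ∠ = arctan(552/1000) ≈ 28.90°
pole (s+5): 5 + j552 → |·| = √(5²+552²) = √304729 ≈ 552.02, ∠ = arctan(552/5) ≈ 89.48°
|G| = 200 · 1142.2 / 552.02 ≈ 413.83
Gain = 20 log₁₀(413.83) ≈ 52.34 dB
∠G = 28.90° − 89.48° = -60.58°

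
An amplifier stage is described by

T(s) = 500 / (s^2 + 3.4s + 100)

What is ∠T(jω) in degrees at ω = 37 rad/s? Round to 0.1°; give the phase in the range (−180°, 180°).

At s = jω = j37:
quadratic: (j37)² + 3.4·j37 + 100 = -1269 + j125.8 → |·| ≈ 1275.2, ∠ ≈ 174.34°
∠T = 0.00° − 174.34° = -174.34°

-174.3°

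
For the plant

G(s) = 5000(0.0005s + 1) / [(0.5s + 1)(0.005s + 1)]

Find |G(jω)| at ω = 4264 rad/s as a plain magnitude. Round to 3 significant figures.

0.259

At ω = 4264 rad/s:
zero (1 + j4264·0.0005) = 1 + j2.132 → |·| ≈ 2.3549, ∠ ≈ 64.87°
pole (1 + j4264·0.5) = 1 + j2132 → |·| ≈ 2132, ∠ ≈ 89.97°
pole (1 + j4264·0.005) = 1 + j21.32 → |·| ≈ 21.343, ∠ ≈ 87.31°
|G| = 5000 · 2.3549 / (2132 · 21.343) ≈ 0.25876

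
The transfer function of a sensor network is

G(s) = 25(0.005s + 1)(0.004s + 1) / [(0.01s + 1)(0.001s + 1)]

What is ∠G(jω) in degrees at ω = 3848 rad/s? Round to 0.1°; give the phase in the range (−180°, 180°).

9.4°

At ω = 3848 rad/s:
zero (1 + j3848·0.005) = 1 + j19.24 → |·| ≈ 19.266, ∠ ≈ 87.02°
zero (1 + j3848·0.004) = 1 + j15.392 → |·| ≈ 15.424, ∠ ≈ 86.28°
pole (1 + j3848·0.01) = 1 + j38.48 → |·| ≈ 38.493, ∠ ≈ 88.51°
pole (1 + j3848·0.001) = 1 + j3.848 → |·| ≈ 3.9758, ∠ ≈ 75.43°
∠G = (87.02° + 86.28°) − (88.51° + 75.43°) = 9.36°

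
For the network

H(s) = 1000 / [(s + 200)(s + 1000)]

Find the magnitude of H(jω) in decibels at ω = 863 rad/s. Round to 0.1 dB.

At s = jω = j863:
pole (s+200): 200 + j863 → |·| = √(200²+863²) = √784769 ≈ 885.87, ∠ = arctan(863/200) ≈ 76.95°
pole (s+1000): 1000 + j863 → |·| = √(1000²+863²) = √1744769 ≈ 1320.9, ∠ = arctan(863/1000) ≈ 40.79°
|H| = 1000 / 1.1701e+06 ≈ 0.00085463
Gain = 20 log₁₀(0.00085463) ≈ -61.36 dB

-61.4 dB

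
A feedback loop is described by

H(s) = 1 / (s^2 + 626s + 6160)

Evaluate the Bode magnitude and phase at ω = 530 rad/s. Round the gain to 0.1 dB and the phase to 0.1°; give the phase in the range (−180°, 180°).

Substitute s = j530:
Numerator: 1 = 1 + j0
Denominator: (j530)^2 + 626(j530) + 6160 = -274740 + j331780
|N| = √(1² + 0²) ≈ 1, ∠N ≈ 0.00°
|D| = √(274740² + 331780²) ≈ 4.3077e+05, ∠D ≈ 129.63°
|H| = 1 / 4.3077e+05 ≈ 2.3214e-06
Gain = 20 log₁₀(2.3214e-06) ≈ -112.69 dB
∠H = 0.00° − 129.63° = -129.63°

-112.7 dB, -129.6°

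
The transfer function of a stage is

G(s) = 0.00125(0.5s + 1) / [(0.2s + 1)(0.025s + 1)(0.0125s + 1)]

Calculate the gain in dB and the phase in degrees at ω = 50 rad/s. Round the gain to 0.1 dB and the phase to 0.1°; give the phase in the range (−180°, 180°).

-55.7 dB, -79.9°

At ω = 50 rad/s:
zero (1 + j50·0.5) = 1 + j25 → |·| ≈ 25.02, ∠ ≈ 87.71°
pole (1 + j50·0.2) = 1 + j10 → |·| ≈ 10.05, ∠ ≈ 84.29°
pole (1 + j50·0.025) = 1 + j1.25 → |·| ≈ 1.6008, ∠ ≈ 51.34°
pole (1 + j50·0.0125) = 1 + j0.625 → |·| ≈ 1.1792, ∠ ≈ 32.01°
|G| = 0.00125 · 25.02 / (10.05 · 1.6008 · 1.1792) ≈ 0.0016486
Gain = 20 log₁₀(0.0016486) ≈ -55.66 dB
∠G = (87.71°) − (84.29° + 51.34° + 32.01°) = -79.93°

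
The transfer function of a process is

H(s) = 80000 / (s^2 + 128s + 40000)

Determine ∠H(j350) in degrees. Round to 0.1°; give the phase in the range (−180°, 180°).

At s = jω = j350:
quadratic: (j350)² + 128·j350 + 40000 = -82500 + j44800 → |·| ≈ 93879, ∠ ≈ 151.50°
∠H = 0.00° − 151.50° = -151.50°

-151.5°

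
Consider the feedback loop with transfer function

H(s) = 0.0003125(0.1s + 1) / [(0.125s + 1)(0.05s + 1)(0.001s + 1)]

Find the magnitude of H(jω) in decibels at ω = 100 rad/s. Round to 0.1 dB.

At ω = 100 rad/s:
zero (1 + j100·0.1) = 1 + j10 → |·| ≈ 10.05, ∠ ≈ 84.29°
pole (1 + j100·0.125) = 1 + j12.5 → |·| ≈ 12.54, ∠ ≈ 85.43°
pole (1 + j100·0.05) = 1 + j5 → |·| ≈ 5.099, ∠ ≈ 78.69°
pole (1 + j100·0.001) = 1 + j0.1 → |·| ≈ 1.005, ∠ ≈ 5.71°
|H| = 0.0003125 · 10.05 / (12.54 · 5.099 · 1.005) ≈ 4.8873e-05
Gain = 20 log₁₀(4.8873e-05) ≈ -86.22 dB

-86.2 dB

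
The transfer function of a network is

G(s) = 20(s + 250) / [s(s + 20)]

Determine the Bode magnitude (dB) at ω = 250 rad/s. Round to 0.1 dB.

-19.0 dB

At s = jω = j250:
zero (s+250): 250 + j250 → |·| = √(250²+250²) = √125000 ≈ 353.55, ∠ = arctan(250/250) ≈ 45.00°
pole (s+20): 20 + j250 → |·| = √(20²+250²) = √62900 ≈ 250.8, ∠ = arctan(250/20) ≈ 85.43°
pole at origin: |s| = 250, ∠ = 90.00° (in denominator)
|G| = 20 · 353.55 / 62700 ≈ 0.11278
Gain = 20 log₁₀(0.11278) ≈ -18.96 dB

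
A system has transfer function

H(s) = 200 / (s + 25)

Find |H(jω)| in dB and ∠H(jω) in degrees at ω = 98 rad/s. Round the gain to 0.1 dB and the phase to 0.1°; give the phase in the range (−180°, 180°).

At s = jω = j98:
pole (s+25): 25 + j98 → |·| = √(25²+98²) = √10229 ≈ 101.14, ∠ = arctan(98/25) ≈ 75.69°
|H| = 200 / 101.14 ≈ 1.9775
Gain = 20 log₁₀(1.9775) ≈ 5.92 dB
∠H = 0.00° − 75.69° = -75.69°

5.9 dB, -75.7°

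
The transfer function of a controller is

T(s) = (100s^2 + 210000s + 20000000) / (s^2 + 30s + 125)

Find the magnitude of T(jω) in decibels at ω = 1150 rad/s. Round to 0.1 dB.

46.1 dB

Substitute s = j1150:
Numerator: 100(j1150)^2 + 210000(j1150) + 20000000 = -112250000 + j241500000
Denominator: (j1150)^2 + 30(j1150) + 125 = -1322375 + j34500
|N| = √(112250000² + 241500000²) ≈ 2.6631e+08, ∠N ≈ 114.93°
|D| = √(1322375² + 34500²) ≈ 1.3228e+06, ∠D ≈ 178.51°
|T| = 2.6631e+08 / 1.3228e+06 ≈ 201.32
Gain = 20 log₁₀(201.32) ≈ 46.08 dB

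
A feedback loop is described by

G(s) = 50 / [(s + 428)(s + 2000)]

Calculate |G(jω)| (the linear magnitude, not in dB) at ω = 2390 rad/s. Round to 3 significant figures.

At s = jω = j2390:
pole (s+428): 428 + j2390 → |·| = √(428²+2390²) = √5895284 ≈ 2428, ∠ = arctan(2390/428) ≈ 79.85°
pole (s+2000): 2000 + j2390 → |·| = √(2000²+2390²) = √9712100 ≈ 3116.4, ∠ = arctan(2390/2000) ≈ 50.08°
|G| = 50 / 7.5666e+06 ≈ 6.608e-06

6.61e-06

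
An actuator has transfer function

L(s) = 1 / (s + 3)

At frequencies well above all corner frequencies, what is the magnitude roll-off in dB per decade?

Each pole contributes −20 dB/decade at high frequency; each zero contributes +20 dB/decade.
Net: 0 zero(s) − 1 pole(s) → -20 dB/decade.

-20 dB/decade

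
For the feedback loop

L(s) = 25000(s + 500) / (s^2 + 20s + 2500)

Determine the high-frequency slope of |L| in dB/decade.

-20 dB/decade

Each pole contributes −20 dB/decade at high frequency; each zero contributes +20 dB/decade.
Net: 1 zero(s) − 2 pole(s) → -20 dB/decade.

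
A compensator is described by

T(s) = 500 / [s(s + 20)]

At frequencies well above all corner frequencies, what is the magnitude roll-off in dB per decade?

Each pole contributes −20 dB/decade at high frequency; each zero contributes +20 dB/decade.
Net: 0 zero(s) − 2 pole(s) → -40 dB/decade.

-40 dB/decade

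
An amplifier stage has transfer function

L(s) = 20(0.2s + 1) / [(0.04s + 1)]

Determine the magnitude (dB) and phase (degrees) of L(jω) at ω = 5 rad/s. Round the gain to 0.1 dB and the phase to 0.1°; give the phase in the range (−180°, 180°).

28.9 dB, 33.7°

At ω = 5 rad/s:
zero (1 + j5·0.2) = 1 + j1 → |·| ≈ 1.4142, ∠ ≈ 45.00°
pole (1 + j5·0.04) = 1 + j0.2 → |·| ≈ 1.0198, ∠ ≈ 11.31°
|L| = 20 · 1.4142 / (1.0198) ≈ 27.735
Gain = 20 log₁₀(27.735) ≈ 28.86 dB
∠L = (45.00°) − (11.31°) = 33.69°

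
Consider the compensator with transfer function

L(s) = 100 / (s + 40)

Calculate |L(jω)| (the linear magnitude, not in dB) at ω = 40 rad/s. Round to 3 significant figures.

1.77

Substitute s = j40:
Numerator: 100 = 100 + j0
Denominator: (j40) + 40 = 40 + j40
|N| = √(100² + 0²) ≈ 100, ∠N ≈ 0.00°
|D| = √(40² + 40²) ≈ 56.569, ∠D ≈ 45.00°
|L| = 100 / 56.569 ≈ 1.7678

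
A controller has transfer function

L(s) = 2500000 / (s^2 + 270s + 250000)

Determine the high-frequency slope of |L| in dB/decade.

Each pole contributes −20 dB/decade at high frequency; each zero contributes +20 dB/decade.
Net: 0 zero(s) − 2 pole(s) → -40 dB/decade.

-40 dB/decade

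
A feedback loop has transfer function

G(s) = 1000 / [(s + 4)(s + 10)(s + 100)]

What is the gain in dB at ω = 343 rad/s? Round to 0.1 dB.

At s = jω = j343:
pole (s+4): 4 + j343 → |·| = √(4²+343²) = √117665 ≈ 343.02, ∠ = arctan(343/4) ≈ 89.33°
pole (s+10): 10 + j343 → |·| = √(10²+343²) = √117749 ≈ 343.15, ∠ = arctan(343/10) ≈ 88.33°
pole (s+100): 100 + j343 → |·| = √(100²+343²) = √127649 ≈ 357.28, ∠ = arctan(343/100) ≈ 73.75°
|G| = 1000 / 4.2054e+07 ≈ 2.3779e-05
Gain = 20 log₁₀(2.3779e-05) ≈ -92.48 dB

-92.5 dB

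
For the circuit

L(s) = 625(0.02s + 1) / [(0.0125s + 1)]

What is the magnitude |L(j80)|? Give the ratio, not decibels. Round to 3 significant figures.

At ω = 80 rad/s:
zero (1 + j80·0.02) = 1 + j1.6 → |·| ≈ 1.8868, ∠ ≈ 57.99°
pole (1 + j80·0.0125) = 1 + j1 → |·| ≈ 1.4142, ∠ ≈ 45.00°
|L| = 625 · 1.8868 / (1.4142) ≈ 833.86

834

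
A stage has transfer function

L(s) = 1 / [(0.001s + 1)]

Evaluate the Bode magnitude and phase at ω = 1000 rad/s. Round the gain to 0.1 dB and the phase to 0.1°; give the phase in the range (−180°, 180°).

At ω = 1000 rad/s:
pole (1 + j1000·0.001) = 1 + j1 → |·| ≈ 1.4142, ∠ ≈ 45.00°
|L| = 1 · 1 / (1.4142) ≈ 0.70711
Gain = 20 log₁₀(0.70711) ≈ -3.01 dB
∠L = (0°) − (45.00°) = -45.00°

-3.0 dB, -45.0°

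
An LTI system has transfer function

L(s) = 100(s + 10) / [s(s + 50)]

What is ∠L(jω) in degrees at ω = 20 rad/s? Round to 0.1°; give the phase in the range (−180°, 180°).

-48.4°

At s = jω = j20:
zero (s+10): 10 + j20 → |·| = √(10²+20²) = √500 ≈ 22.361, ∠ = arctan(20/10) ≈ 63.43°
pole (s+50): 50 + j20 → |·| = √(50²+20²) = √2900 ≈ 53.852, ∠ = arctan(20/50) ≈ 21.80°
pole at origin: |s| = 20, ∠ = 90.00° (in denominator)
∠L = 63.43° − 111.80° = -48.37°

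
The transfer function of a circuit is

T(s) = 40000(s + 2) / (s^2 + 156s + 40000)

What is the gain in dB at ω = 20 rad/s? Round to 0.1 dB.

26.1 dB

At s = jω = j20:
zero (s+2): 2 + j20 → |·| = √(2²+20²) = √404 ≈ 20.1, ∠ = arctan(20/2) ≈ 84.29°
quadratic: (j20)² + 156·j20 + 40000 = 39600 + j3120 → |·| ≈ 39723, ∠ ≈ 4.50°
|T| = 40000 · 20.1 / 39723 ≈ 20.24
Gain = 20 log₁₀(20.24) ≈ 26.12 dB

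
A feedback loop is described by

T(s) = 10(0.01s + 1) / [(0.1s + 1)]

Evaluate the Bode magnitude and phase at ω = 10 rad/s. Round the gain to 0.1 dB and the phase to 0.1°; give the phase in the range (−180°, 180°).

At ω = 10 rad/s:
zero (1 + j10·0.01) = 1 + j0.1 → |·| ≈ 1.005, ∠ ≈ 5.71°
pole (1 + j10·0.1) = 1 + j1 → |·| ≈ 1.4142, ∠ ≈ 45.00°
|T| = 10 · 1.005 / (1.4142) ≈ 7.1065
Gain = 20 log₁₀(7.1065) ≈ 17.03 dB
∠T = (5.71°) − (45.00°) = -39.29°

17.0 dB, -39.3°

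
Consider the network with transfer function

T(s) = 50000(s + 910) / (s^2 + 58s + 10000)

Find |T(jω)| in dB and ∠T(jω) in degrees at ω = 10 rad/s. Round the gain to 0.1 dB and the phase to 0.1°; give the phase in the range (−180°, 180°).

73.2 dB, -2.7°

At s = jω = j10:
zero (s+910): 910 + j10 → |·| = √(910²+10²) = √828200 ≈ 910.05, ∠ = arctan(10/910) ≈ 0.63°
quadratic: (j10)² + 58·j10 + 10000 = 9900 + j580 → |·| ≈ 9917, ∠ ≈ 3.35°
|T| = 50000 · 910.05 / 9917 ≈ 4588.3
Gain = 20 log₁₀(4588.3) ≈ 73.23 dB
∠T = 0.63° − 3.35° = -2.72°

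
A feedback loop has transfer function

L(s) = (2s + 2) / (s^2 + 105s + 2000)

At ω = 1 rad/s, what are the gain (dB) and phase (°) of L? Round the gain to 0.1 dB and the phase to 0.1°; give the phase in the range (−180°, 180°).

Substitute s = j1:
Numerator: 2(j1) + 2 = 2 + j2
Denominator: (j1)^2 + 105(j1) + 2000 = 1999 + j105
|N| = √(2² + 2²) ≈ 2.8284, ∠N ≈ 45.00°
|D| = √(1999² + 105²) ≈ 2001.8, ∠D ≈ 3.01°
|L| = 2.8284 / 2001.8 ≈ 0.0014129
Gain = 20 log₁₀(0.0014129) ≈ -57.00 dB
∠L = 45.00° − 3.01° = 41.99°

-57.0 dB, 42.0°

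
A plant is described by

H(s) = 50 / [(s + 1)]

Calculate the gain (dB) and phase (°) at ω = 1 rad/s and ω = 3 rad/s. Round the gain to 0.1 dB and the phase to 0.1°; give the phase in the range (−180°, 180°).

At ω = 1 rad/s:
pole (1 + j1·1) = 1 + j1 → |·| ≈ 1.4142, ∠ ≈ 45.00°
|H| = 50 · 1 / (1.4142) ≈ 35.356
Gain = 20 log₁₀(35.356) ≈ 30.97 dB
∠H = (0°) − (45.00°) = -45.00°

At ω = 3 rad/s:
pole (1 + j3·1) = 1 + j3 → |·| ≈ 3.1623, ∠ ≈ 71.57°
|H| = 50 · 1 / (3.1623) ≈ 15.811
Gain = 20 log₁₀(15.811) ≈ 23.98 dB
∠H = (0°) − (71.57°) = -71.57°

ω = 1: 31.0 dB, -45.0°; ω = 3: 24.0 dB, -71.6°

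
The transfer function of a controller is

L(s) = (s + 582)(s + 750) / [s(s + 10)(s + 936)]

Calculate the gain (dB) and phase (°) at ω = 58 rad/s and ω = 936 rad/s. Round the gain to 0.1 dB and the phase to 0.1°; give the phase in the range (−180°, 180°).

At s = jω = j58:
zero (s+582): 582 + j58 → |·| = √(582²+58²) = √342088 ≈ 584.88, ∠ = arctan(58/582) ≈ 5.69°
zero (s+750): 750 + j58 → |·| = √(750²+58²) = √565864 ≈ 752.24, ∠ = arctan(58/750) ≈ 4.42°
pole (s+10): 10 + j58 → |·| = √(10²+58²) = √3464 ≈ 58.856, ∠ = arctan(58/10) ≈ 80.22°
pole (s+936): 936 + j58 → |·| = √(936²+58²) = √879460 ≈ 937.8, ∠ = arctan(58/936) ≈ 3.55°
pole at origin: |s| = 58, ∠ = 90.00° (in denominator)
|L| = 1 · 4.3997e+05 / 3.2013e+06 ≈ 0.13743
Gain = 20 log₁₀(0.13743) ≈ -17.24 dB
∠L = 10.11° − 173.77° = -163.66°

At s = jω = j936:
zero (s+582): 582 + j936 → |·| = √(582²+936²) = √1214820 ≈ 1102.2, ∠ = arctan(936/582) ≈ 58.13°
zero (s+750): 750 + j936 → |·| = √(750²+936²) = √1438596 ≈ 1199.4, ∠ = arctan(936/750) ≈ 51.30°
pole (s+10): 10 + j936 → |·| = √(10²+936²) = √876196 ≈ 936.05, ∠ = arctan(936/10) ≈ 89.39°
pole (s+936): 936 + j936 → |·| = √(936²+936²) = √1752192 ≈ 1323.7, ∠ = arctan(936/936) ≈ 45.00°
pole at origin: |s| = 936, ∠ = 90.00° (in denominator)
|L| = 1 · 1.322e+06 / 1.1598e+09 ≈ 0.0011399
Gain = 20 log₁₀(0.0011399) ≈ -58.86 dB
∠L = 109.43° − 224.39° = -114.96°

ω = 58: -17.2 dB, -163.7°; ω = 936: -58.9 dB, -115.0°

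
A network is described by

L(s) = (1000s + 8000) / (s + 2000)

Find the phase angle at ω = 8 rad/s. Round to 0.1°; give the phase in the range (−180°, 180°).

44.8°

Substitute s = j8:
Numerator: 1000(j8) + 8000 = 8000 + j8000
Denominator: (j8) + 2000 = 2000 + j8
|N| = √(8000² + 8000²) ≈ 11314, ∠N ≈ 45.00°
|D| = √(2000² + 8²) ≈ 2000, ∠D ≈ 0.23°
∠L = 45.00° − 0.23° = 44.77°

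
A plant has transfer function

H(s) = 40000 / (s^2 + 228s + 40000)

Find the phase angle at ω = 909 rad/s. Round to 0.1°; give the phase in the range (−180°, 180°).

-165.2°

At s = jω = j909:
quadratic: (j909)² + 228·j909 + 40000 = -786281 + j207252 → |·| ≈ 8.1314e+05, ∠ ≈ 165.23°
∠H = 0.00° − 165.23° = -165.23°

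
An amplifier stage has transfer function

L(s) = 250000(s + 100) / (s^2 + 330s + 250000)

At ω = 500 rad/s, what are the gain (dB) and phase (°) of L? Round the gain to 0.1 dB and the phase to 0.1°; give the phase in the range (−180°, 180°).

At s = jω = j500:
zero (s+100): 100 + j500 → |·| = √(100²+500²) = √260000 ≈ 509.9, ∠ = arctan(500/100) ≈ 78.69°
quadratic: (j500)² + 330·j500 + 250000 = 0 + j165000 → |·| ≈ 1.65e+05, ∠ ≈ 90.00°
|L| = 250000 · 509.9 / 1.65e+05 ≈ 772.58
Gain = 20 log₁₀(772.58) ≈ 57.76 dB
∠L = 78.69° − 90.00° = -11.31°

57.8 dB, -11.3°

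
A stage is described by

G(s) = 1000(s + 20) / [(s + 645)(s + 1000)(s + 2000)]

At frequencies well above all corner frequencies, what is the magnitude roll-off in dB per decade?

Each pole contributes −20 dB/decade at high frequency; each zero contributes +20 dB/decade.
Net: 1 zero(s) − 3 pole(s) → -40 dB/decade.

-40 dB/decade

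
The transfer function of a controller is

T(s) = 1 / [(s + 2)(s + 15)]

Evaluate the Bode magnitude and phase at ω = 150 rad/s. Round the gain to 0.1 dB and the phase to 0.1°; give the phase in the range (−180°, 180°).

-87.1 dB, -173.5°

At s = jω = j150:
pole (s+2): 2 + j150 → |·| = √(2²+150²) = √22504 ≈ 150.01, ∠ = arctan(150/2) ≈ 89.24°
pole (s+15): 15 + j150 → |·| = √(15²+150²) = √22725 ≈ 150.75, ∠ = arctan(150/15) ≈ 84.29°
|T| = 1 / 22614 ≈ 4.422e-05
Gain = 20 log₁₀(4.422e-05) ≈ -87.09 dB
∠T = 0.00° − 173.53° = -173.53°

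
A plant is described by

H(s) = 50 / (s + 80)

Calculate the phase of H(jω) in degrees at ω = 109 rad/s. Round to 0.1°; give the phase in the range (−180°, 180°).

-53.7°

At s = jω = j109:
pole (s+80): 80 + j109 → |·| = √(80²+109²) = √18281 ≈ 135.21, ∠ = arctan(109/80) ≈ 53.72°
∠H = 0.00° − 53.72° = -53.72°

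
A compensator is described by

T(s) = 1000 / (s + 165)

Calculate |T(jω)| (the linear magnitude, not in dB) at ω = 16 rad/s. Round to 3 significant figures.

6.03

Substitute s = j16:
Numerator: 1000 = 1000 + j0
Denominator: (j16) + 165 = 165 + j16
|N| = √(1000² + 0²) ≈ 1000, ∠N ≈ 0.00°
|D| = √(165² + 16²) ≈ 165.77, ∠D ≈ 5.54°
|T| = 1000 / 165.77 ≈ 6.0325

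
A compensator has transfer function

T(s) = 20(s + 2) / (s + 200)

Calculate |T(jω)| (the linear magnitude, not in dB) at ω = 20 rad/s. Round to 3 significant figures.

2.00

At s = jω = j20:
zero (s+2): 2 + j20 → |·| = √(2²+20²) = √404 ≈ 20.1, ∠ = arctan(20/2) ≈ 84.29°
pole (s+200): 200 + j20 → |·| = √(200²+20²) = √40400 ≈ 201, ∠ = arctan(20/200) ≈ 5.71°
|T| = 20 · 20.1 / 201 ≈ 2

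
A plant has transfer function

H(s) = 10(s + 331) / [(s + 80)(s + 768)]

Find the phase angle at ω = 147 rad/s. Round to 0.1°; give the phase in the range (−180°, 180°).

At s = jω = j147:
zero (s+331): 331 + j147 → |·| = √(331²+147²) = √131170 ≈ 362.17, ∠ = arctan(147/331) ≈ 23.95°
pole (s+80): 80 + j147 → |·| = √(80²+147²) = √28009 ≈ 167.36, ∠ = arctan(147/80) ≈ 61.44°
pole (s+768): 768 + j147 → |·| = √(768²+147²) = √611433 ≈ 781.94, ∠ = arctan(147/768) ≈ 10.84°
∠H = 23.95° − 72.28° = -48.33°

-48.3°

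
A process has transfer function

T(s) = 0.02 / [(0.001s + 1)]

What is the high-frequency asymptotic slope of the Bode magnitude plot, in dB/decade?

Each pole contributes −20 dB/decade at high frequency; each zero contributes +20 dB/decade.
Net: 0 zero(s) − 1 pole(s) → -20 dB/decade.

-20 dB/decade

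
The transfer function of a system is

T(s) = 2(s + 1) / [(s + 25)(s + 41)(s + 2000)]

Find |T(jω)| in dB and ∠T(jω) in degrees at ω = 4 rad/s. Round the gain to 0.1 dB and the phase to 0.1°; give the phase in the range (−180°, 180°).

-108.1 dB, 61.2°

At s = jω = j4:
zero (s+1): 1 + j4 → |·| = √(1²+4²) = √17 ≈ 4.1231, ∠ = arctan(4/1) ≈ 75.96°
pole (s+25): 25 + j4 → |·| = √(25²+4²) = √641 ≈ 25.318, ∠ = arctan(4/25) ≈ 9.09°
pole (s+41): 41 + j4 → |·| = √(41²+4²) = √1697 ≈ 41.195, ∠ = arctan(4/41) ≈ 5.57°
pole (s+2000): 2000 + j4 → |·| = √(2000²+4²) = √4000016 ≈ 2000, ∠ = arctan(4/2000) ≈ 0.11°
|T| = 2 · 4.1231 / 2.086e+06 ≈ 3.9531e-06
Gain = 20 log₁₀(3.9531e-06) ≈ -108.06 dB
∠T = 75.96° − 14.77° = 61.19°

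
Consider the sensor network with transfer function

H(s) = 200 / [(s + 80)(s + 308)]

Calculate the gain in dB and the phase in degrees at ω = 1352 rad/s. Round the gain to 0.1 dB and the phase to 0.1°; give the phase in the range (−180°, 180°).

At s = jω = j1352:
pole (s+80): 80 + j1352 → |·| = √(80²+1352²) = √1834304 ≈ 1354.4, ∠ = arctan(1352/80) ≈ 86.61°
pole (s+308): 308 + j1352 → |·| = √(308²+1352²) = √1922768 ≈ 1386.6, ∠ = arctan(1352/308) ≈ 77.17°
|H| = 200 / 1.878e+06 ≈ 0.0001065
Gain = 20 log₁₀(0.0001065) ≈ -79.45 dB
∠H = 0.00° − 163.78° = -163.78°

-79.5 dB, -163.8°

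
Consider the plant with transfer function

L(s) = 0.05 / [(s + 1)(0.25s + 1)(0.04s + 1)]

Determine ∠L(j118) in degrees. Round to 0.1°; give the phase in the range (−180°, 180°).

At ω = 118 rad/s:
pole (1 + j118·1) = 1 + j118 → |·| ≈ 118, ∠ ≈ 89.51°
pole (1 + j118·0.25) = 1 + j29.5 → |·| ≈ 29.517, ∠ ≈ 88.06°
pole (1 + j118·0.04) = 1 + j4.72 → |·| ≈ 4.8248, ∠ ≈ 78.04°
∠L = (0°) − (89.51° + 88.06° + 78.04°) = -255.61° ≡ 104.39° (principal value)

104.4°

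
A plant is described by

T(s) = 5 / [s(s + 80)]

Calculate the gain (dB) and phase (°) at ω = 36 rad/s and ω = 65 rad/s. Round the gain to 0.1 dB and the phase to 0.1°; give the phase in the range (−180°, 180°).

At s = jω = j36:
pole (s+80): 80 + j36 → |·| = √(80²+36²) = √7696 ≈ 87.727, ∠ = arctan(36/80) ≈ 24.23°
pole at origin: |s| = 36, ∠ = 90.00° (in denominator)
|T| = 5 / 3158.2 ≈ 0.0015832
Gain = 20 log₁₀(0.0015832) ≈ -56.01 dB
∠T = 0.00° − 114.23° = -114.23°

At s = jω = j65:
pole (s+80): 80 + j65 → |·| = √(80²+65²) = √10625 ≈ 103.08, ∠ = arctan(65/80) ≈ 39.09°
pole at origin: |s| = 65, ∠ = 90.00° (in denominator)
|T| = 5 / 6700.2 ≈ 0.00074625
Gain = 20 log₁₀(0.00074625) ≈ -62.54 dB
∠T = 0.00° − 129.09° = -129.09°

ω = 36: -56.0 dB, -114.2°; ω = 65: -62.5 dB, -129.1°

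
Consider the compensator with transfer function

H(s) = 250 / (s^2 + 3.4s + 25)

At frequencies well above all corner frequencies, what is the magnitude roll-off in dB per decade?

Each pole contributes −20 dB/decade at high frequency; each zero contributes +20 dB/decade.
Net: 0 zero(s) − 2 pole(s) → -40 dB/decade.

-40 dB/decade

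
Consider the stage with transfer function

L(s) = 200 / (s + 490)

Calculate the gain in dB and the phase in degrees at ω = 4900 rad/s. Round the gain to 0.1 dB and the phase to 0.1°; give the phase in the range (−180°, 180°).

-27.8 dB, -84.3°

Substitute s = j4900:
Numerator: 200 = 200 + j0
Denominator: (j4900) + 490 = 490 + j4900
|N| = √(200² + 0²) ≈ 200, ∠N ≈ 0.00°
|D| = √(490² + 4900²) ≈ 4924.4, ∠D ≈ 84.29°
|L| = 200 / 4924.4 ≈ 0.040614
Gain = 20 log₁₀(0.040614) ≈ -27.83 dB
∠L = 0.00° − 84.29° = -84.29°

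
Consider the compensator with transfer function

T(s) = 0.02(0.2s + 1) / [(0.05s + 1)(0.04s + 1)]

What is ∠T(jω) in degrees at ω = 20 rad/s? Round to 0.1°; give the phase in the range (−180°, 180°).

At ω = 20 rad/s:
zero (1 + j20·0.2) = 1 + j4 → |·| ≈ 4.1231, ∠ ≈ 75.96°
pole (1 + j20·0.05) = 1 + j1 → |·| ≈ 1.4142, ∠ ≈ 45.00°
pole (1 + j20·0.04) = 1 + j0.8 → |·| ≈ 1.2806, ∠ ≈ 38.66°
∠T = (75.96°) − (45.00° + 38.66°) = -7.70°

-7.7°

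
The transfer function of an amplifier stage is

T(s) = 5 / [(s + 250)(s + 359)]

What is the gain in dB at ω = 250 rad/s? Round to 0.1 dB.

At s = jω = j250:
pole (s+250): 250 + j250 → |·| = √(250²+250²) = √125000 ≈ 353.55, ∠ = arctan(250/250) ≈ 45.00°
pole (s+359): 359 + j250 → |·| = √(359²+250²) = √191381 ≈ 437.47, ∠ = arctan(250/359) ≈ 34.85°
|T| = 5 / 1.5467e+05 ≈ 3.2327e-05
Gain = 20 log₁₀(3.2327e-05) ≈ -89.81 dB

-89.8 dB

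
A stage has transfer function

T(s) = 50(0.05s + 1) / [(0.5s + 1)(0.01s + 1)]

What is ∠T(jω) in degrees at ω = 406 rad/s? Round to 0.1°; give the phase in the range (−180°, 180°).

At ω = 406 rad/s:
zero (1 + j406·0.05) = 1 + j20.3 → |·| ≈ 20.325, ∠ ≈ 87.18°
pole (1 + j406·0.5) = 1 + j203 → |·| ≈ 203, ∠ ≈ 89.72°
pole (1 + j406·0.01) = 1 + j4.06 → |·| ≈ 4.1813, ∠ ≈ 76.16°
∠T = (87.18°) − (89.72° + 76.16°) = -78.70°

-78.7°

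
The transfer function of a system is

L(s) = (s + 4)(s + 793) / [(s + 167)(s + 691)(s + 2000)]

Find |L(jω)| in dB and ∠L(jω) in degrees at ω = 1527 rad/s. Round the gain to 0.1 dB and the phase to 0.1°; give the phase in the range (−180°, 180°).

At s = jω = j1527:
zero (s+4): 4 + j1527 → |·| = √(4²+1527²) = √2331745 ≈ 1527, ∠ = arctan(1527/4) ≈ 89.85°
zero (s+793): 793 + j1527 → |·| = √(793²+1527²) = √2960578 ≈ 1720.6, ∠ = arctan(1527/793) ≈ 62.56°
pole (s+167): 167 + j1527 → |·| = √(167²+1527²) = √2359618 ≈ 1536.1, ∠ = arctan(1527/167) ≈ 83.76°
pole (s+691): 691 + j1527 → |·| = √(691²+1527²) = √2809210 ≈ 1676.1, ∠ = arctan(1527/691) ≈ 65.65°
pole (s+2000): 2000 + j1527 → |·| = √(2000²+1527²) = √6331729 ≈ 2516.3, ∠ = arctan(1527/2000) ≈ 37.36°
|L| = 1 · 2.6274e+06 / 6.4786e+09 ≈ 0.00040555
Gain = 20 log₁₀(0.00040555) ≈ -67.84 dB
∠L = 152.41° − 186.77° = -34.36°

-67.8 dB, -34.4°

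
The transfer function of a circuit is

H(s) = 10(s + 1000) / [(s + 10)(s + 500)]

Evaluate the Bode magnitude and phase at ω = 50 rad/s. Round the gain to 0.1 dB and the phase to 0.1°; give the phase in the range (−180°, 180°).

At s = jω = j50:
zero (s+1000): 1000 + j50 → |·| = √(1000²+50²) = √1002500 ≈ 1001.2, ∠ = arctan(50/1000) ≈ 2.86°
pole (s+10): 10 + j50 → |·| = √(10²+50²) = √2600 ≈ 50.99, ∠ = arctan(50/10) ≈ 78.69°
pole (s+500): 500 + j50 → |·| = √(500²+50²) = √252500 ≈ 502.49, ∠ = arctan(50/500) ≈ 5.71°
|H| = 10 · 1001.2 / 25622 ≈ 0.39076
Gain = 20 log₁₀(0.39076) ≈ -8.16 dB
∠H = 2.86° − 84.40° = -81.54°

-8.2 dB, -81.5°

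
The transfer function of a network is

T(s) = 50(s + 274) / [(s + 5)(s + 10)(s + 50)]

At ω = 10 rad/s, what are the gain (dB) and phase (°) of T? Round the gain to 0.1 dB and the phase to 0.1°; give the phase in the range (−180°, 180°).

At s = jω = j10:
zero (s+274): 274 + j10 → |·| = √(274²+10²) = √75176 ≈ 274.18, ∠ = arctan(10/274) ≈ 2.09°
pole (s+5): 5 + j10 → |·| = √(5²+10²) = √125 ≈ 11.18, ∠ = arctan(10/5) ≈ 63.43°
pole (s+10): 10 + j10 → |·| = √(10²+10²) = √200 ≈ 14.142, ∠ = arctan(10/10) ≈ 45.00°
pole (s+50): 50 + j10 → |·| = √(50²+10²) = √2600 ≈ 50.99, ∠ = arctan(10/50) ≈ 11.31°
|T| = 50 · 274.18 / 8061.9 ≈ 1.7005
Gain = 20 log₁₀(1.7005) ≈ 4.61 dB
∠T = 2.09° − 119.74° = -117.65°

4.6 dB, -117.7°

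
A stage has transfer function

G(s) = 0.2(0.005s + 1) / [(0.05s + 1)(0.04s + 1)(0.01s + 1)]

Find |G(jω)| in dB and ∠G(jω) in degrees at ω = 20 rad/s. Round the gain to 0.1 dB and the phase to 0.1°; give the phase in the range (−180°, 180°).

-19.3 dB, -89.3°

At ω = 20 rad/s:
zero (1 + j20·0.005) = 1 + j0.1 → |·| ≈ 1.005, ∠ ≈ 5.71°
pole (1 + j20·0.05) = 1 + j1 → |·| ≈ 1.4142, ∠ ≈ 45.00°
pole (1 + j20·0.04) = 1 + j0.8 → |·| ≈ 1.2806, ∠ ≈ 38.66°
pole (1 + j20·0.01) = 1 + j0.2 → |·| ≈ 1.0198, ∠ ≈ 11.31°
|G| = 0.2 · 1.005 / (1.4142 · 1.2806 · 1.0198) ≈ 0.10883
Gain = 20 log₁₀(0.10883) ≈ -19.27 dB
∠G = (5.71°) − (45.00° + 38.66° + 11.31°) = -89.26°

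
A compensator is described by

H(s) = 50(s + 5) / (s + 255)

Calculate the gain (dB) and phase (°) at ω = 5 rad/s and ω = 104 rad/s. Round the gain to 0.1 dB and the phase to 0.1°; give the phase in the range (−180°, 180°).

ω = 5: 2.8 dB, 43.9°; ω = 104: 25.5 dB, 65.1°

At s = jω = j5:
zero (s+5): 5 + j5 → |·| = √(5²+5²) = √50 ≈ 7.0711, ∠ = arctan(5/5) ≈ 45.00°
pole (s+255): 255 + j5 → |·| = √(255²+5²) = √65050 ≈ 255.05, ∠ = arctan(5/255) ≈ 1.12°
|H| = 50 · 7.0711 / 255.05 ≈ 1.3862
Gain = 20 log₁₀(1.3862) ≈ 2.84 dB
∠H = 45.00° − 1.12° = 43.88°

At s = jω = j104:
zero (s+5): 5 + j104 → |·| = √(5²+104²) = √10841 ≈ 104.12, ∠ = arctan(104/5) ≈ 87.25°
pole (s+255): 255 + j104 → |·| = √(255²+104²) = √75841 ≈ 275.39, ∠ = arctan(104/255) ≈ 22.19°
|H| = 50 · 104.12 / 275.39 ≈ 18.904
Gain = 20 log₁₀(18.904) ≈ 25.53 dB
∠H = 87.25° − 22.19° = 65.06°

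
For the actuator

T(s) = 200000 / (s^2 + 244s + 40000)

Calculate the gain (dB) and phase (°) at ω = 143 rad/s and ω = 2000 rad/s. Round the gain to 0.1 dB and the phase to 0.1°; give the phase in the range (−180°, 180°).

At s = jω = j143:
quadratic: (j143)² + 244·j143 + 40000 = 19551 + j34892 → |·| ≈ 39996, ∠ ≈ 60.74°
|T| = 200000 / 39996 ≈ 5.0005
Gain = 20 log₁₀(5.0005) ≈ 13.98 dB
∠T = 0.00° − 60.74° = -60.74°

At s = jω = j2000:
quadratic: (j2000)² + 244·j2000 + 40000 = -3960000 + j488000 → |·| ≈ 3.99e+06, ∠ ≈ 172.97°
|T| = 200000 / 3.99e+06 ≈ 0.050125
Gain = 20 log₁₀(0.050125) ≈ -26.00 dB
∠T = 0.00° − 172.97° = -172.97°

ω = 143: 14.0 dB, -60.7°; ω = 2000: -26.0 dB, -173.0°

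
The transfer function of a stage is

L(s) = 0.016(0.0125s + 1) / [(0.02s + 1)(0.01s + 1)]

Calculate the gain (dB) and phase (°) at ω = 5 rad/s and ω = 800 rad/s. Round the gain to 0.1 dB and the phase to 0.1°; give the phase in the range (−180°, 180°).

At ω = 5 rad/s:
zero (1 + j5·0.0125) = 1 + j0.0625 → |·| ≈ 1.002, ∠ ≈ 3.58°
pole (1 + j5·0.02) = 1 + j0.1 → |·| ≈ 1.005, ∠ ≈ 5.71°
pole (1 + j5·0.01) = 1 + j0.05 → |·| ≈ 1.0012, ∠ ≈ 2.86°
|L| = 0.016 · 1.002 / (1.005 · 1.0012) ≈ 0.015933
Gain = 20 log₁₀(0.015933) ≈ -35.95 dB
∠L = (3.58°) − (5.71° + 2.86°) = -4.99°

At ω = 800 rad/s:
zero (1 + j800·0.0125) = 1 + j10 → |·| ≈ 10.05, ∠ ≈ 84.29°
pole (1 + j800·0.02) = 1 + j16 → |·| ≈ 16.031, ∠ ≈ 86.42°
pole (1 + j800·0.01) = 1 + j8 → |·| ≈ 8.0623, ∠ ≈ 82.87°
|L| = 0.016 · 10.05 / (16.031 · 8.0623) ≈ 0.0012441
Gain = 20 log₁₀(0.0012441) ≈ -58.10 dB
∠L = (84.29°) − (86.42° + 82.87°) = -85.00°

ω = 5: -36.0 dB, -5.0°; ω = 800: -58.1 dB, -85.0°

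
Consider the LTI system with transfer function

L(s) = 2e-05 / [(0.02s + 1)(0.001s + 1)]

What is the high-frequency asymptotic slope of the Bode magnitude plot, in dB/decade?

Each pole contributes −20 dB/decade at high frequency; each zero contributes +20 dB/decade.
Net: 0 zero(s) − 2 pole(s) → -40 dB/decade.

-40 dB/decade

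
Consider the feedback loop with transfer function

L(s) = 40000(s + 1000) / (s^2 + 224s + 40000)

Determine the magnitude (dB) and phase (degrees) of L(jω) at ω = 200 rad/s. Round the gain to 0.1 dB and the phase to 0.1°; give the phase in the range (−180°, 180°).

At s = jω = j200:
zero (s+1000): 1000 + j200 → |·| = √(1000²+200²) = √1040000 ≈ 1019.8, ∠ = arctan(200/1000) ≈ 11.31°
quadratic: (j200)² + 224·j200 + 40000 = 0 + j44800 → |·| ≈ 44800, ∠ ≈ 90.00°
|L| = 40000 · 1019.8 / 44800 ≈ 910.54
Gain = 20 log₁₀(910.54) ≈ 59.19 dB
∠L = 11.31° − 90.00° = -78.69°

59.2 dB, -78.7°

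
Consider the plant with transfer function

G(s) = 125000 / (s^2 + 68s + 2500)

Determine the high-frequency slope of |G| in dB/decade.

Each pole contributes −20 dB/decade at high frequency; each zero contributes +20 dB/decade.
Net: 0 zero(s) − 2 pole(s) → -40 dB/decade.

-40 dB/decade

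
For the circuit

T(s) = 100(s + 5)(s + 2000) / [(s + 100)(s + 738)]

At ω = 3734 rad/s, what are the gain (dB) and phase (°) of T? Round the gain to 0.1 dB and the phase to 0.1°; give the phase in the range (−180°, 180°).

40.9 dB, -15.5°

At s = jω = j3734:
zero (s+5): 5 + j3734 → |·| = √(5²+3734²) = √13942781 ≈ 3734, ∠ = arctan(3734/5) ≈ 89.92°
zero (s+2000): 2000 + j3734 → |·| = √(2000²+3734²) = √17942756 ≈ 4235.9, ∠ = arctan(3734/2000) ≈ 61.83°
pole (s+100): 100 + j3734 → |·| = √(100²+3734²) = √13952756 ≈ 3735.3, ∠ = arctan(3734/100) ≈ 88.47°
pole (s+738): 738 + j3734 → |·| = √(738²+3734²) = √14487400 ≈ 3806.2, ∠ = arctan(3734/738) ≈ 78.82°
|T| = 100 · 1.5817e+07 / 1.4217e+07 ≈ 111.25
Gain = 20 log₁₀(111.25) ≈ 40.93 dB
∠T = 151.75° − 167.29° = -15.54°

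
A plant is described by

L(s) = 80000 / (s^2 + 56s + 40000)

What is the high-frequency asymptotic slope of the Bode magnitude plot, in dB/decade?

-40 dB/decade

Each pole contributes −20 dB/decade at high frequency; each zero contributes +20 dB/decade.
Net: 0 zero(s) − 2 pole(s) → -40 dB/decade.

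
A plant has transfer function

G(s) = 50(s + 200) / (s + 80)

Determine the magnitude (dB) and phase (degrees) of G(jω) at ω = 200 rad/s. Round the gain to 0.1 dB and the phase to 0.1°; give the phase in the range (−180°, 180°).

36.3 dB, -23.2°

At s = jω = j200:
zero (s+200): 200 + j200 → |·| = √(200²+200²) = √80000 ≈ 282.84, ∠ = arctan(200/200) ≈ 45.00°
pole (s+80): 80 + j200 → |·| = √(80²+200²) = √46400 ≈ 215.41, ∠ = arctan(200/80) ≈ 68.20°
|G| = 50 · 282.84 / 215.41 ≈ 65.652
Gain = 20 log₁₀(65.652) ≈ 36.34 dB
∠G = 45.00° − 68.20° = -23.20°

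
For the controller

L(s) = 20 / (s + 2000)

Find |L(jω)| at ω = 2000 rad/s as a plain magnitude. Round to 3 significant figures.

At s = jω = j2000:
pole (s+2000): 2000 + j2000 → |·| = √(2000²+2000²) = √8000000 ≈ 2828.4, ∠ = arctan(2000/2000) ≈ 45.00°
|L| = 20 / 2828.4 ≈ 0.0070711

0.00707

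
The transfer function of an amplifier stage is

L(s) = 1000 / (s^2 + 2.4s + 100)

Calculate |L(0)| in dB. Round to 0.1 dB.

L(0) = 1000 / 100 = 10
20 log₁₀(10) ≈ 20.00 dB

20.0 dB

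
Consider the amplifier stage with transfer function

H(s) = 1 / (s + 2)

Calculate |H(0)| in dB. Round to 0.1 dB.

-6.0 dB

H(0) = 1 / 2 = 0.5
20 log₁₀(0.5) ≈ -6.02 dB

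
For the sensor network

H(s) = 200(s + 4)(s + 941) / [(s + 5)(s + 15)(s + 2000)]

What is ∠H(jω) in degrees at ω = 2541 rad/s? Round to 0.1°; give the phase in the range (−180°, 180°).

At s = jω = j2541:
zero (s+4): 4 + j2541 → |·| = √(4²+2541²) = √6456697 ≈ 2541, ∠ = arctan(2541/4) ≈ 89.91°
zero (s+941): 941 + j2541 → |·| = √(941²+2541²) = √7342162 ≈ 2709.6, ∠ = arctan(2541/941) ≈ 69.68°
pole (s+5): 5 + j2541 → |·| = √(5²+2541²) = √6456706 ≈ 2541, ∠ = arctan(2541/5) ≈ 89.89°
pole (s+15): 15 + j2541 → |·| = √(15²+2541²) = √6456906 ≈ 2541, ∠ = arctan(2541/15) ≈ 89.66°
pole (s+2000): 2000 + j2541 → |·| = √(2000²+2541²) = √10456681 ≈ 3233.7, ∠ = arctan(2541/2000) ≈ 51.79°
∠H = 159.59° − 231.34° = -71.75°

-71.8°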